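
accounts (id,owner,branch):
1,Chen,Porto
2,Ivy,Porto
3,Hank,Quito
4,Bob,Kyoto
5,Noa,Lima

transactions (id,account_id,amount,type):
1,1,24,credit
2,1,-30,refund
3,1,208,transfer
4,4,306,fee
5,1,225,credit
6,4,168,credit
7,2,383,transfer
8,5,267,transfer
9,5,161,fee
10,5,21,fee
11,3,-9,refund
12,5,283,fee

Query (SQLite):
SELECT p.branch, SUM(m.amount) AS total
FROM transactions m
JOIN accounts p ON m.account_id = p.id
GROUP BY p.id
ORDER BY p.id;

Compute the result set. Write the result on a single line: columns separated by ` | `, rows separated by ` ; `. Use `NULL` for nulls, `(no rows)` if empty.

Porto | 427 ; Porto | 383 ; Quito | -9 ; Kyoto | 474 ; Lima | 732

Join each transactions row to its accounts via account_id.
Group joined rows by accounts.id; compute SUM(m.amount) per group.
  1: ids {1, 2, 3, 5} → SUM(m.amount)=427
  2: ids {7} → SUM(m.amount)=383
  3: ids {11} → SUM(m.amount)=-9
  4: ids {4, 6} → SUM(m.amount)=474
  5: ids {8, 9, 10, 12} → SUM(m.amount)=732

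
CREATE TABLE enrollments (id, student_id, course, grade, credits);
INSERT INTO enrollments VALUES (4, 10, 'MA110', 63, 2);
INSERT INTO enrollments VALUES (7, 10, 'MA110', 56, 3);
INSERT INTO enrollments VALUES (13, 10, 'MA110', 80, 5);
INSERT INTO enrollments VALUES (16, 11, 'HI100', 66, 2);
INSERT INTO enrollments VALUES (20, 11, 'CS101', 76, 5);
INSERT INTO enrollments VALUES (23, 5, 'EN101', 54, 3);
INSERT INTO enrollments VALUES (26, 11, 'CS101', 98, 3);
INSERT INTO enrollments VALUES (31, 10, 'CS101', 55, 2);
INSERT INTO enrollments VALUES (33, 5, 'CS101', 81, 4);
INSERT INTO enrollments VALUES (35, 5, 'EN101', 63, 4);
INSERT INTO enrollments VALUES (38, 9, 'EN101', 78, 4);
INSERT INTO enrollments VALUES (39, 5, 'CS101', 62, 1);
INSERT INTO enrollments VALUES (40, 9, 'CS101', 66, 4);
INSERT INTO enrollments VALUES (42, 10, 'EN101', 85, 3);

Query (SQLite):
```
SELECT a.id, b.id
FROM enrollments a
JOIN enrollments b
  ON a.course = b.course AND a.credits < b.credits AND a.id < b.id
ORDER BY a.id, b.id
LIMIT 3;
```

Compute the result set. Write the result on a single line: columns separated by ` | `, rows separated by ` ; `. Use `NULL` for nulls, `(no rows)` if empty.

Pairs (a,b) with same course, a.credits < b.credits, a.id < b.id.
course groups: CS101:{20,26,31,33,39,40} EN101:{23,35,38,42} HI100:{16} MA110:{4,7,13}
Ordered by (a.id, b.id); first 3.

4 | 7 ; 4 | 13 ; 7 | 13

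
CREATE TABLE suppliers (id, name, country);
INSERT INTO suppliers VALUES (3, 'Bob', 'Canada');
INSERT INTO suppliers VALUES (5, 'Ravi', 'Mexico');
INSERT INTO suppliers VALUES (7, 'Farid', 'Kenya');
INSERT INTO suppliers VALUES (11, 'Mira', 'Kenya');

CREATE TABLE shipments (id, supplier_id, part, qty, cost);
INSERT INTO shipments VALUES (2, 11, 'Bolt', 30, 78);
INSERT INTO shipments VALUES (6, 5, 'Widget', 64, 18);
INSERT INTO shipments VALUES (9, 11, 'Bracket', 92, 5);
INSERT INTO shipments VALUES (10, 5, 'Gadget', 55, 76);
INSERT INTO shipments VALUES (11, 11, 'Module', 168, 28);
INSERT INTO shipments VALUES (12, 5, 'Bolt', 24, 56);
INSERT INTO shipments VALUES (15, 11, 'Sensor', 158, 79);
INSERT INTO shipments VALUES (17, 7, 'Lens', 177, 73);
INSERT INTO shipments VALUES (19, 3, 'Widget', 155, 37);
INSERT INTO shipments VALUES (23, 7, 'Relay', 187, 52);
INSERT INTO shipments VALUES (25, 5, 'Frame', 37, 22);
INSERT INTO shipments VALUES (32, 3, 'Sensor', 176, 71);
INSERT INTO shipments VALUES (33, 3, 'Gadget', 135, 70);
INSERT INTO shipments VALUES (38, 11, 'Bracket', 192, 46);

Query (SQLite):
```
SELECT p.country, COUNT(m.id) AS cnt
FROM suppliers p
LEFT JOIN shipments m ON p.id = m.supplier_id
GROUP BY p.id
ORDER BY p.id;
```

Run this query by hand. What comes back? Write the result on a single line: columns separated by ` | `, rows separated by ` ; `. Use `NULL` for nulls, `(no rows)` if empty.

Canada | 3 ; Mexico | 4 ; Kenya | 2 ; Kenya | 5

LEFT JOIN keeps every suppliers row; unmatched ones get NULL for shipments columns.
Group by suppliers.id and compute COUNT(m.id). COUNT(col) of an all-NULL group is 0.
  3: ids {19, 32, 33} → COUNT(m.id)=3
  5: ids {6, 10, 12, 25} → COUNT(m.id)=4
  7: ids {17, 23} → COUNT(m.id)=2
  11: ids {2, 9, 11, 15, 38} → COUNT(m.id)=5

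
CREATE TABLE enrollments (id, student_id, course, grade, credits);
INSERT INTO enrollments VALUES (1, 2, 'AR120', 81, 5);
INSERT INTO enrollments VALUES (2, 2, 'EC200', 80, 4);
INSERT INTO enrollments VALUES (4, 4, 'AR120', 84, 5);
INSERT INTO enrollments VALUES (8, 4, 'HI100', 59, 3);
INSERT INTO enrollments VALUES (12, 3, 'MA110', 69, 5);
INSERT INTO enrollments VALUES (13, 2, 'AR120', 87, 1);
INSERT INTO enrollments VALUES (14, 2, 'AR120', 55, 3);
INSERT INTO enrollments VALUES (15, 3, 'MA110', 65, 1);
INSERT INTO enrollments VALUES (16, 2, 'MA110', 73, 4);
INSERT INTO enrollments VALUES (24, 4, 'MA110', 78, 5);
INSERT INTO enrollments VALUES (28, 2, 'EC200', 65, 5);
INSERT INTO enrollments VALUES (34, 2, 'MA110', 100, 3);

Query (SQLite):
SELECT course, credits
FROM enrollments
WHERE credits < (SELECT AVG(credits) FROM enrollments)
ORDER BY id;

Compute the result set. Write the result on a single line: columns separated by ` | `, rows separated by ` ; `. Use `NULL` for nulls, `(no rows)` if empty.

Scalar subquery: AVG(credits) over all enrollments rows = 3.666667 (≈; comparison uses full precision).
Keep rows where credits < that value.

HI100 | 3 ; AR120 | 1 ; AR120 | 3 ; MA110 | 1 ; MA110 | 3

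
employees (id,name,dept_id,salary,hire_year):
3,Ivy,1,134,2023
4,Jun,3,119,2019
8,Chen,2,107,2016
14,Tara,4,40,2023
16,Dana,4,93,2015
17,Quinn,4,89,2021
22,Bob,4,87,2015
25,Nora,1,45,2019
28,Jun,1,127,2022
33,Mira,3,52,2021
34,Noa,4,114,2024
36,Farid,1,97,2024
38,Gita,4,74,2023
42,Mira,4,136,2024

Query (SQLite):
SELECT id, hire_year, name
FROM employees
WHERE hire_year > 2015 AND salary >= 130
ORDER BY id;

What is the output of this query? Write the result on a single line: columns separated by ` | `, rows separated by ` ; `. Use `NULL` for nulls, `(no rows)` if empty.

hire_year > 2015: ids {3, 4, 8, 14, 17, 25, 28, 33, 34, 36, 38, 42}
salary >= 130: ids {3, 42}
Combine with AND.

3 | 2023 | Ivy ; 42 | 2024 | Mira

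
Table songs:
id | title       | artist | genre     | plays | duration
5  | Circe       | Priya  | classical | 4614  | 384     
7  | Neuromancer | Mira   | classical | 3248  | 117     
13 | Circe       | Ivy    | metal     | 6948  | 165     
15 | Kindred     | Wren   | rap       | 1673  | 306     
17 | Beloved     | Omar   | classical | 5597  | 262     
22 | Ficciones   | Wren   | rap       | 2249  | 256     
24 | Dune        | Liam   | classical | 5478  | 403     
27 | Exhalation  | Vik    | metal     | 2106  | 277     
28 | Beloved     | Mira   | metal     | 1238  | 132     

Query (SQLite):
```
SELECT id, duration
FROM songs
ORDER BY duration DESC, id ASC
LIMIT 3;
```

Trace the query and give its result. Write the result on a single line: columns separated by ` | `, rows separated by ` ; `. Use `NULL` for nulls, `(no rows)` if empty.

24 | 403 ; 5 | 384 ; 15 | 306

Sort by duration desc, tiebreak id asc: (403, id=24), (384, id=5), (306, id=15), (277, id=27), (262, id=17), (256, id=22) …. Take first 3.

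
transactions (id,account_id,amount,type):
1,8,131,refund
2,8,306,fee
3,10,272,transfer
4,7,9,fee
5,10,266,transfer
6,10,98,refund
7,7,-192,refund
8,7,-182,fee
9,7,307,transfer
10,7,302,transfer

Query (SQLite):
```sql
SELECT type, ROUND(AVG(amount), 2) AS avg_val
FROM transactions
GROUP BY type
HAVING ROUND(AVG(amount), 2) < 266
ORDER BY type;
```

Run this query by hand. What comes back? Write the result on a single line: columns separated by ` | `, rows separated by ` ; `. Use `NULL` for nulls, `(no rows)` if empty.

fee | 44.33 ; refund | 12.33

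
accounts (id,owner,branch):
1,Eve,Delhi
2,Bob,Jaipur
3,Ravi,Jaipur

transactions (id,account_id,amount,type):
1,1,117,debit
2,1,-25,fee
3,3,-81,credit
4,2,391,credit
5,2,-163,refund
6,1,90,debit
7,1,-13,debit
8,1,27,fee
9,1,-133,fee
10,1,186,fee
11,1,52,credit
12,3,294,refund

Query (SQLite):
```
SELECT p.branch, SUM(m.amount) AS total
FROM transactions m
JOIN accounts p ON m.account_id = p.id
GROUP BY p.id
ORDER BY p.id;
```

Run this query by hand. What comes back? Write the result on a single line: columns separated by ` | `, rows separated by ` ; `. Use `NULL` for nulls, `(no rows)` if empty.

Delhi | 301 ; Jaipur | 228 ; Jaipur | 213

Join each transactions row to its accounts via account_id.
Group joined rows by accounts.id; compute SUM(m.amount) per group.
  1: ids {1, 2, 6, 7, 8, 9, 10, 11} → SUM(m.amount)=301
  2: ids {4, 5} → SUM(m.amount)=228
  3: ids {3, 12} → SUM(m.amount)=213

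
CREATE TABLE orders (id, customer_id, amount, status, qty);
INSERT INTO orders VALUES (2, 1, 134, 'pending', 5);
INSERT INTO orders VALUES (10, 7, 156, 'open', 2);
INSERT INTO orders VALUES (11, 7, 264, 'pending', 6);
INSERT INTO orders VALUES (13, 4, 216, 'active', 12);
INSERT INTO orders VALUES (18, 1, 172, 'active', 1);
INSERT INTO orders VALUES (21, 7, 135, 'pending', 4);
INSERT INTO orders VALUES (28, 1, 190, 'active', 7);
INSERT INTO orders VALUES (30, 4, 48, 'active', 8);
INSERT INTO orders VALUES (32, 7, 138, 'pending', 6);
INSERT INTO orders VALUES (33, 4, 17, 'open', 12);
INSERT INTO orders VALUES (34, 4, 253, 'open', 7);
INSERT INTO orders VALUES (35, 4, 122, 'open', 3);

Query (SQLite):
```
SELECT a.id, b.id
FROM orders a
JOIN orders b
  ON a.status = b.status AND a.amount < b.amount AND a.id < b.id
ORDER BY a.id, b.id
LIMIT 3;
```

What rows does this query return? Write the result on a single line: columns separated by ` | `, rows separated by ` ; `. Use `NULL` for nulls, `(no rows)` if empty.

2 | 11 ; 2 | 21 ; 2 | 32

Pairs (a,b) with same status, a.amount < b.amount, a.id < b.id.
status groups: active:{13,18,28,30} open:{10,33,34,35} pending:{2,11,21,32}
Ordered by (a.id, b.id); first 3.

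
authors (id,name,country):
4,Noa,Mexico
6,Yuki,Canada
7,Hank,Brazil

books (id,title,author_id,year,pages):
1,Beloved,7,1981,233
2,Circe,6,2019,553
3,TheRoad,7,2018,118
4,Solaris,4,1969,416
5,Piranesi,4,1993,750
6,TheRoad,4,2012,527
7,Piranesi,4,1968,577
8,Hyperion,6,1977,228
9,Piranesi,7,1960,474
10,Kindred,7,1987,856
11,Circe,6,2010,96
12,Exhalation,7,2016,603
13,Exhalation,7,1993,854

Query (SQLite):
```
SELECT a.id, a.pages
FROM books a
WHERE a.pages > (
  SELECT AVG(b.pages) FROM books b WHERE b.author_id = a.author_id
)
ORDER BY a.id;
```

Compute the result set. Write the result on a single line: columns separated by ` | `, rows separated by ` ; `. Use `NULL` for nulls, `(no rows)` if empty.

2 | 553 ; 5 | 750 ; 7 | 577 ; 10 | 856 ; 12 | 603 ; 13 | 854

For each books row a, compute AVG(pages) over rows sharing a.author_id.
Keep row a if a.pages > that per-group AVG.
  author_id=4: AVG(pages) = 567.5
  author_id=6: AVG(pages) = 292.333333
  author_id=7: AVG(pages) = 523.0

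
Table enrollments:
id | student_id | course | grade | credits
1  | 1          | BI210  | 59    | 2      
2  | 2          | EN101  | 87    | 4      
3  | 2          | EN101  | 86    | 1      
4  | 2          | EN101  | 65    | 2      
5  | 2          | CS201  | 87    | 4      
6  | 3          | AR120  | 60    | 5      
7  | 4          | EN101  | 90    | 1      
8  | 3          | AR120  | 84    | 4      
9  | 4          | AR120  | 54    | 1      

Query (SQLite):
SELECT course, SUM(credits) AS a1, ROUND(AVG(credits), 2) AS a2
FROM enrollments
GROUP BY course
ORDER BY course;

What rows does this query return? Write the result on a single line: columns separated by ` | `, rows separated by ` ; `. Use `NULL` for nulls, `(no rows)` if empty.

AR120 | 10 | 3.33 ; BI210 | 2 | 2 ; CS201 | 4 | 4 ; EN101 | 8 | 2

Group enrollments by course.
Per group compute: SUM(credits), ROUND(AVG(credits), 2).
  AR120: ids {6, 8, 9} → SUM(credits)=10, ROUND(AVG(credits), 2)=3.33
  BI210: ids {1} → SUM(credits)=2, ROUND(AVG(credits), 2)=2
  CS201: ids {5} → SUM(credits)=4, ROUND(AVG(credits), 2)=4
  EN101: ids {2, 3, 4, 7} → SUM(credits)=8, ROUND(AVG(credits), 2)=2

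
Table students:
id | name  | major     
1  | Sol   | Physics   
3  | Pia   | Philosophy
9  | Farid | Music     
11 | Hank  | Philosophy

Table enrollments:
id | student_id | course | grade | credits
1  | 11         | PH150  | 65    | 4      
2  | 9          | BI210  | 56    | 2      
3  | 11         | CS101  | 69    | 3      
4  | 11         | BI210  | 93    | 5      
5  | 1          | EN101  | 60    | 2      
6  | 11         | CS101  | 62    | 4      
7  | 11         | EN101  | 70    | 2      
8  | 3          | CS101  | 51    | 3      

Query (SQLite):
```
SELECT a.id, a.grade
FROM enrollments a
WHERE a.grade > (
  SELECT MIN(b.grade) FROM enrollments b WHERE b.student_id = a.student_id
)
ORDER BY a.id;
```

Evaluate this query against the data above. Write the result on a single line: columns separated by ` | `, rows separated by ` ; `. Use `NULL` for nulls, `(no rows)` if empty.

For each enrollments row a, compute MIN(grade) over rows sharing a.student_id.
Keep row a if a.grade > that per-group MIN.
  student_id=1: MIN(grade) = 60
  student_id=3: MIN(grade) = 51
  student_id=9: MIN(grade) = 56
  student_id=11: MIN(grade) = 62

1 | 65 ; 3 | 69 ; 4 | 93 ; 7 | 70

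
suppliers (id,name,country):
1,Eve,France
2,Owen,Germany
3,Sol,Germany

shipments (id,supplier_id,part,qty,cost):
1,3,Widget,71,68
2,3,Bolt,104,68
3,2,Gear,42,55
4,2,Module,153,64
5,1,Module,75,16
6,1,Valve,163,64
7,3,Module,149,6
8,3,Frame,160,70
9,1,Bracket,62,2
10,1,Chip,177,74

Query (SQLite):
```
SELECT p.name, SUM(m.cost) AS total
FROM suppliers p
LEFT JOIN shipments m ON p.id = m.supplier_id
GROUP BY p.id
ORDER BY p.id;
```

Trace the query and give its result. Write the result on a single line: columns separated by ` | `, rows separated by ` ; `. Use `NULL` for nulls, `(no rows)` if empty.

LEFT JOIN keeps every suppliers row; unmatched ones get NULL for shipments columns.
Group by suppliers.id and compute SUM(m.cost). SUM over an all-NULL group is NULL.
  1: ids {5, 6, 9, 10} → SUM(m.cost)=156
  2: ids {3, 4} → SUM(m.cost)=119
  3: ids {1, 2, 7, 8} → SUM(m.cost)=212

Eve | 156 ; Owen | 119 ; Sol | 212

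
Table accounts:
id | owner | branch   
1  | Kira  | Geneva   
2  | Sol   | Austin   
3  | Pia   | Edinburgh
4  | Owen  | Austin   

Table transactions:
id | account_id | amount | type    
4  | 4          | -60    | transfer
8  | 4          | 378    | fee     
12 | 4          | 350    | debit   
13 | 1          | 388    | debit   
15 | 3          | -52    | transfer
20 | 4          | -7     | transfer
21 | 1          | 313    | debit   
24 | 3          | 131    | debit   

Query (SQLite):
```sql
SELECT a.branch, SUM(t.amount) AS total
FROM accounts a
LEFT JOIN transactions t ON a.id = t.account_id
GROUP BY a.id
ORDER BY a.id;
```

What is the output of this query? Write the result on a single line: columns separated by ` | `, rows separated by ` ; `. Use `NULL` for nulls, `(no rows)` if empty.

Geneva | 701 ; Austin | NULL ; Edinburgh | 79 ; Austin | 661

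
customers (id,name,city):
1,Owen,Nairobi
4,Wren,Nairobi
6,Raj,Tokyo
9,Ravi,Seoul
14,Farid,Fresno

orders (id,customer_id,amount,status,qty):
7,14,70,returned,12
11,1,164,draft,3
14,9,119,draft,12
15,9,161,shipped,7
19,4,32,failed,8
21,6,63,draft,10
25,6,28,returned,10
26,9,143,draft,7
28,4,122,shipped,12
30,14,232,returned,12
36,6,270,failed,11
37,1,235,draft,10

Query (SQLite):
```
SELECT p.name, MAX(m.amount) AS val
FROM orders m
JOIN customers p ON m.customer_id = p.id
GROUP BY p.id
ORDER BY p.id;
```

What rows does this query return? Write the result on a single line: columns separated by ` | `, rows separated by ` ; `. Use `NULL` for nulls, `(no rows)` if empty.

Owen | 235 ; Wren | 122 ; Raj | 270 ; Ravi | 161 ; Farid | 232

Join each orders row to its customers via customer_id.
Group joined rows by customers.id; compute MAX(m.amount) per group.
  1: ids {11, 37} → MAX(m.amount)=235
  4: ids {19, 28} → MAX(m.amount)=122
  6: ids {21, 25, 36} → MAX(m.amount)=270
  9: ids {14, 15, 26} → MAX(m.amount)=161
  14: ids {7, 30} → MAX(m.amount)=232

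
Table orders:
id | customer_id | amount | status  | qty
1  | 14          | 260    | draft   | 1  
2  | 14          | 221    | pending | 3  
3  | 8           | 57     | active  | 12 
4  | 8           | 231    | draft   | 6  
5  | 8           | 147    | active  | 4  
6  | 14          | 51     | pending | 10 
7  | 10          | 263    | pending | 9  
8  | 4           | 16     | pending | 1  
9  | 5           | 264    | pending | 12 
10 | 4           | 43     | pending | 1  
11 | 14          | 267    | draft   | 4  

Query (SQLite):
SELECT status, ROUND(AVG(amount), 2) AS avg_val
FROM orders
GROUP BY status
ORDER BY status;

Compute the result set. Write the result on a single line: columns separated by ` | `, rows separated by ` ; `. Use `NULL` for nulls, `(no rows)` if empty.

Partition orders by status; compute ROUND(AVG(amount), 2) within each group.
  active: ids {3, 5} → ROUND(AVG(amount), 2)=102
  draft: ids {1, 4, 11} → ROUND(AVG(amount), 2)=252.67
  pending: ids {2, 6, 7, 8, 9, 10} → ROUND(AVG(amount), 2)=143

active | 102 ; draft | 252.67 ; pending | 143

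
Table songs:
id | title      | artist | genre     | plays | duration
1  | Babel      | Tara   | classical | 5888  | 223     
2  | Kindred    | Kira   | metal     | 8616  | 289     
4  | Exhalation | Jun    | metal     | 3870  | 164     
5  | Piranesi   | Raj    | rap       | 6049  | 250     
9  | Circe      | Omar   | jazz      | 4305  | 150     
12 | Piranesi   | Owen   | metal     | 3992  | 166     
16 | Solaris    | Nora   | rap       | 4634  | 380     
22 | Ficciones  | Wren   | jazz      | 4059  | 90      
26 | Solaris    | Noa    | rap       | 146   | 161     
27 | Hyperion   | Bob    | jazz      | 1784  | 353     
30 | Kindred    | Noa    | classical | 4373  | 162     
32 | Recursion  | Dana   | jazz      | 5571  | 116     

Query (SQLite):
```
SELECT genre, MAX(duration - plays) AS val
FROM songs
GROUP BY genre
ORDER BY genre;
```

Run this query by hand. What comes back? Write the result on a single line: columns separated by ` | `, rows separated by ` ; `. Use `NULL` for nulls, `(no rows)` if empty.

For each row compute duration - plays.
Group by genre; take MAX of the expression per group.
  classical: ids {1, 30} → MAX(duration - plays)=-4211
  jazz: ids {9, 22, 27, 32} → MAX(duration - plays)=-1431
  metal: ids {2, 4, 12} → MAX(duration - plays)=-3706
  rap: ids {5, 16, 26} → MAX(duration - plays)=15

classical | -4211 ; jazz | -1431 ; metal | -3706 ; rap | 15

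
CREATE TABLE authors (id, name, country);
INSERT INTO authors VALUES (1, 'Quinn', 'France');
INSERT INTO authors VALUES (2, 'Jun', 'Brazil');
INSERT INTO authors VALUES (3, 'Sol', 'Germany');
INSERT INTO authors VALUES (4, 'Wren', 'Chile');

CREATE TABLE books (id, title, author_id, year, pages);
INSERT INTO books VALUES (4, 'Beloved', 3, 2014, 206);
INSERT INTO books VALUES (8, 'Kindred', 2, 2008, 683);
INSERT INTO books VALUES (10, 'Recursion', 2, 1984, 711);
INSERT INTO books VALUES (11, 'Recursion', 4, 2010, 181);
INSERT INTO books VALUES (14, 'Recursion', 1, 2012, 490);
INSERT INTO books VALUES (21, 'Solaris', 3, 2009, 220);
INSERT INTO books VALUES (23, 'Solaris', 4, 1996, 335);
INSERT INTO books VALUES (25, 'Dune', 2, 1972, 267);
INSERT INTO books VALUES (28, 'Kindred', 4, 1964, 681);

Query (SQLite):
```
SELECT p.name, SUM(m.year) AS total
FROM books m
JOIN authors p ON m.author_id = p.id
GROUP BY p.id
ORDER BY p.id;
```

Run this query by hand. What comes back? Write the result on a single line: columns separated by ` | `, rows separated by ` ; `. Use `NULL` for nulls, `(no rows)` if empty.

Join each books row to its authors via author_id.
Group joined rows by authors.id; compute SUM(m.year) per group.
  1: ids {14} → SUM(m.year)=2012
  2: ids {8, 10, 25} → SUM(m.year)=5964
  3: ids {4, 21} → SUM(m.year)=4023
  4: ids {11, 23, 28} → SUM(m.year)=5970

Quinn | 2012 ; Jun | 5964 ; Sol | 4023 ; Wren | 5970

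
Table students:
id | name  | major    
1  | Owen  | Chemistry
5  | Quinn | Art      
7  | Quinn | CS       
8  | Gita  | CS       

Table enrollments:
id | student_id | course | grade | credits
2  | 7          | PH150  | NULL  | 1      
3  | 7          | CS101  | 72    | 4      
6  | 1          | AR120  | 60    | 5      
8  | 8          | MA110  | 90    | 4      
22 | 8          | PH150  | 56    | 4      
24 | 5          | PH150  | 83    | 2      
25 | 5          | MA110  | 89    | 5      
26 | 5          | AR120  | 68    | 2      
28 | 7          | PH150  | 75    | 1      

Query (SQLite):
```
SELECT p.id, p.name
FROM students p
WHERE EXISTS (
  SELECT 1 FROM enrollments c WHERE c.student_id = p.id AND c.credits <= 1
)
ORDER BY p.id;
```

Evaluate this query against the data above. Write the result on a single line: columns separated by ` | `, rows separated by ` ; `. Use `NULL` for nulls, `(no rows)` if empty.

For each students row, check whether any enrollments with matching student_id has credits <= 1.
Keep rows where that is true.

7 | Quinn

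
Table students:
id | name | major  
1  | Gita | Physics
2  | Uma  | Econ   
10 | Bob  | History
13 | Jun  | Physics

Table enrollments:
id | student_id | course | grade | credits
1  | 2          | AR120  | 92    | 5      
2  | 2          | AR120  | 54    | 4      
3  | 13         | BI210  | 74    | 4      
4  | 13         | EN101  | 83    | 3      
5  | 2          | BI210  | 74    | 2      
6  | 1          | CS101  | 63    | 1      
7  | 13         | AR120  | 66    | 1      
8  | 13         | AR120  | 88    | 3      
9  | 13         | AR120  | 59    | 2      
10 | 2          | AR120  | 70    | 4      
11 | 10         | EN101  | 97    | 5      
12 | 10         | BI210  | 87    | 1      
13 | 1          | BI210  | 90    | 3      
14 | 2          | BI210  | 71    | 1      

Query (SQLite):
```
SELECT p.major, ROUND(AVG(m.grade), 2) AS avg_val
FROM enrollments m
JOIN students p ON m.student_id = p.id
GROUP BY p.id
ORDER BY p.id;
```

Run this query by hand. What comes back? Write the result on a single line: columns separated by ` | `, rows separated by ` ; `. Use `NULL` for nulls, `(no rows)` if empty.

Physics | 76.5 ; Econ | 72.2 ; History | 92 ; Physics | 74

Join each enrollments row to its students via student_id.
Group joined rows by students.id; compute ROUND(AVG(m.grade), 2) per group.
  1: ids {6, 13} → ROUND(AVG(m.grade), 2)=76.5
  2: ids {1, 2, 5, 10, 14} → ROUND(AVG(m.grade), 2)=72.2
  10: ids {11, 12} → ROUND(AVG(m.grade), 2)=92
  13: ids {3, 4, 7, 8, 9} → ROUND(AVG(m.grade), 2)=74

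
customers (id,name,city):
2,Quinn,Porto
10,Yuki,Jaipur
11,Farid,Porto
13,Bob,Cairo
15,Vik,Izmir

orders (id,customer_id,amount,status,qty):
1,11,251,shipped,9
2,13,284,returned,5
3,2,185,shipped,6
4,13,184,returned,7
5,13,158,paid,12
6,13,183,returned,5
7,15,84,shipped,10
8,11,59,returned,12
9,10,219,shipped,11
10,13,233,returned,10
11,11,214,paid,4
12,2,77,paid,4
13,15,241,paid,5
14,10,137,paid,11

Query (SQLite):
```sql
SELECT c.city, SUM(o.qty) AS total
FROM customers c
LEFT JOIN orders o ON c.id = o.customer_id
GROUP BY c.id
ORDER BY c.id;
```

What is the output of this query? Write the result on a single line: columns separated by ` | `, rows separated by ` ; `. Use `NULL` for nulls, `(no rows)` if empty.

Porto | 10 ; Jaipur | 22 ; Porto | 25 ; Cairo | 39 ; Izmir | 15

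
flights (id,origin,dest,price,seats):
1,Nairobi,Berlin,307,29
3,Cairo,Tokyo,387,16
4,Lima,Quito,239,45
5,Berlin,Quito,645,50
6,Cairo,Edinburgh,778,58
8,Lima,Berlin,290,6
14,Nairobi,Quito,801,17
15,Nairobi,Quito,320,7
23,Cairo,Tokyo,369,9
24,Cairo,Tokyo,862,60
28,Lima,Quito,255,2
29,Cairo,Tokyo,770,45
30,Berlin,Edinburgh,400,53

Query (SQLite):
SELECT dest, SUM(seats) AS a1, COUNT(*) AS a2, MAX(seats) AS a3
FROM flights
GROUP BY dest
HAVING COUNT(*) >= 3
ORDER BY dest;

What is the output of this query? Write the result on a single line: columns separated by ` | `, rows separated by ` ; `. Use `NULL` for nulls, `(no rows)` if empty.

Quito | 121 | 5 | 50 ; Tokyo | 130 | 4 | 60

Group flights by dest.
Per group compute: SUM(seats), COUNT(*), MAX(seats).
HAVING: drop groups with fewer than 3 rows.
  Berlin: ids {1, 8} → SUM(seats)=35, COUNT(*)=2, MAX(seats)=29
  Edinburgh: ids {6, 30} → SUM(seats)=111, COUNT(*)=2, MAX(seats)=58
  Quito: ids {4, 5, 14, 15, 28} → SUM(seats)=121, COUNT(*)=5, MAX(seats)=50
  Tokyo: ids {3, 23, 24, 29} → SUM(seats)=130, COUNT(*)=4, MAX(seats)=60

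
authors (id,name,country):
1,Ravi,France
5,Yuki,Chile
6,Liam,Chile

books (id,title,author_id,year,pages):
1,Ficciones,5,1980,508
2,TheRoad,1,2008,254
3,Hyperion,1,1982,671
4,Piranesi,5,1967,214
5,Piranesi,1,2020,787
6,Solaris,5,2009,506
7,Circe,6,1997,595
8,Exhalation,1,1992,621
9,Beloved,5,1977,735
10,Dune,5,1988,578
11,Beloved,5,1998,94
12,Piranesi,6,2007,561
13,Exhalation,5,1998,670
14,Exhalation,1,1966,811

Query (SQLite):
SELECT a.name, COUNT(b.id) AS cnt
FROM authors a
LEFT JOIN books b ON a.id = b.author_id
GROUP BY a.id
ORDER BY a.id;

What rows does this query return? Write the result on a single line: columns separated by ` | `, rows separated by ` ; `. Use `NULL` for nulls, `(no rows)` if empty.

Ravi | 5 ; Yuki | 7 ; Liam | 2

LEFT JOIN keeps every authors row; unmatched ones get NULL for books columns.
Group by authors.id and compute COUNT(b.id). COUNT(col) of an all-NULL group is 0.
  1: ids {2, 3, 5, 8, 14} → COUNT(b.id)=5
  5: ids {1, 4, 6, 9, 10, 11, 13} → COUNT(b.id)=7
  6: ids {7, 12} → COUNT(b.id)=2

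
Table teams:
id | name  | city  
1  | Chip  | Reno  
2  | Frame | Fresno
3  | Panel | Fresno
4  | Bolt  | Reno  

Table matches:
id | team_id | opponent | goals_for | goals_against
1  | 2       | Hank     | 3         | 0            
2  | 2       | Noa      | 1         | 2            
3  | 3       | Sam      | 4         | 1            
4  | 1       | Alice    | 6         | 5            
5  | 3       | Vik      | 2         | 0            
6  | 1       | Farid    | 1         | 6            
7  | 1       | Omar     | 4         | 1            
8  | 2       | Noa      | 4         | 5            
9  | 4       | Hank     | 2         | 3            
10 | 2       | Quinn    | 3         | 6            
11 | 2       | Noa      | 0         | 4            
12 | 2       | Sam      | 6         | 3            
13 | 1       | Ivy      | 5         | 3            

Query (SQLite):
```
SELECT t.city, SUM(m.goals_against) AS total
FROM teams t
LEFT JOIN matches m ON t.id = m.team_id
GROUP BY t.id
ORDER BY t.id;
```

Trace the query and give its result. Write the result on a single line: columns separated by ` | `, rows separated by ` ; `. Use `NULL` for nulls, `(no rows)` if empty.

LEFT JOIN keeps every teams row; unmatched ones get NULL for matches columns.
Group by teams.id and compute SUM(m.goals_against). SUM over an all-NULL group is NULL.
  1: ids {4, 6, 7, 13} → SUM(m.goals_against)=15
  2: ids {1, 2, 8, 10, 11, 12} → SUM(m.goals_against)=20
  3: ids {3, 5} → SUM(m.goals_against)=1
  4: ids {9} → SUM(m.goals_against)=3

Reno | 15 ; Fresno | 20 ; Fresno | 1 ; Reno | 3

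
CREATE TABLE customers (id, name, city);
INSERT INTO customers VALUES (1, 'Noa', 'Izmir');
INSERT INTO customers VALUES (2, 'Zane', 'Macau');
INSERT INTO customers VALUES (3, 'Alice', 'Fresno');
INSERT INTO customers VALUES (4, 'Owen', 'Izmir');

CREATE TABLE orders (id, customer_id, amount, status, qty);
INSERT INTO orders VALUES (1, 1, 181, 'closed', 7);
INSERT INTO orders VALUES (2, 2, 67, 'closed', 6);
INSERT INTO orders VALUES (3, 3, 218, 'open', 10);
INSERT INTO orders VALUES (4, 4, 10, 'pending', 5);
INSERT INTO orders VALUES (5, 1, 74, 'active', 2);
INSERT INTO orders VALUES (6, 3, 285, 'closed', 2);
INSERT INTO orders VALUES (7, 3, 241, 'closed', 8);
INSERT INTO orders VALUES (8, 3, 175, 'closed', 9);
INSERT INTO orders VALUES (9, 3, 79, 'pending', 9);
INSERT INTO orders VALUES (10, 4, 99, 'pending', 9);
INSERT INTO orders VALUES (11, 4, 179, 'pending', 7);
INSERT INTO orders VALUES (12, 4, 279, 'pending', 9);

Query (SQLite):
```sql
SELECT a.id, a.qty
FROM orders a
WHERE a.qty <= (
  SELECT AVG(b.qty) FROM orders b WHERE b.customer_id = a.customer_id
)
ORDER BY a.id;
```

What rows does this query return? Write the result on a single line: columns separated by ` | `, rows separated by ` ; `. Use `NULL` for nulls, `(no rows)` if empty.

For each orders row a, compute AVG(qty) over rows sharing a.customer_id.
Keep row a if a.qty <= that per-group AVG.
  customer_id=1: AVG(qty) = 4.5
  customer_id=2: AVG(qty) = 6.0
  customer_id=3: AVG(qty) = 7.6
  customer_id=4: AVG(qty) = 7.5

2 | 6 ; 4 | 5 ; 5 | 2 ; 6 | 2 ; 11 | 7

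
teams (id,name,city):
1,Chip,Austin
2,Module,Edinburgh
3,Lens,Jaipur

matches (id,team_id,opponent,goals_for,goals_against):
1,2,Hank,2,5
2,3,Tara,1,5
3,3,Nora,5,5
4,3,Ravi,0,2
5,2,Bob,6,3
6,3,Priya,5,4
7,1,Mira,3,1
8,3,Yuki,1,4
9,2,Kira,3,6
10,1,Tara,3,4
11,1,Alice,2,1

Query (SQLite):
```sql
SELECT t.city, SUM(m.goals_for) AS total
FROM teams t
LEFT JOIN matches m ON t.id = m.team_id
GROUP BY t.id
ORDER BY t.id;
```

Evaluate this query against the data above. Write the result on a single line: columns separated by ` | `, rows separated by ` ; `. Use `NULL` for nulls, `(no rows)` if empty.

LEFT JOIN keeps every teams row; unmatched ones get NULL for matches columns.
Group by teams.id and compute SUM(m.goals_for). SUM over an all-NULL group is NULL.
  1: ids {7, 10, 11} → SUM(m.goals_for)=8
  2: ids {1, 5, 9} → SUM(m.goals_for)=11
  3: ids {2, 3, 4, 6, 8} → SUM(m.goals_for)=12

Austin | 8 ; Edinburgh | 11 ; Jaipur | 12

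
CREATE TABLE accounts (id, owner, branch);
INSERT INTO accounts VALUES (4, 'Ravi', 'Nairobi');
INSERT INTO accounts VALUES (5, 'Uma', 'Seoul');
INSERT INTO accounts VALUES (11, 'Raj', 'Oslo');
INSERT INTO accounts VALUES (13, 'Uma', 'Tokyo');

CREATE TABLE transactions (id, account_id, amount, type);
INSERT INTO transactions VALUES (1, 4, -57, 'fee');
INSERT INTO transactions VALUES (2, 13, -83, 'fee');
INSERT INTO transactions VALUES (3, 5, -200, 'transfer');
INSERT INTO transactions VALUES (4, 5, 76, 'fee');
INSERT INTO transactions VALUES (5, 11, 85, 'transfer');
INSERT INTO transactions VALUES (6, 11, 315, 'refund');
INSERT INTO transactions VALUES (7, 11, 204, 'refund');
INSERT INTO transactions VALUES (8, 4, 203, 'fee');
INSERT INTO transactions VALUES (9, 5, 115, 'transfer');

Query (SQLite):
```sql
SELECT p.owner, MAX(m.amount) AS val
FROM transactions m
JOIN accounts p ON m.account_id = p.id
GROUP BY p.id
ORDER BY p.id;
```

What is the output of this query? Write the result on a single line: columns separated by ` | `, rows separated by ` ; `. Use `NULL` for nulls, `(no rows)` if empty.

Join each transactions row to its accounts via account_id.
Group joined rows by accounts.id; compute MAX(m.amount) per group.
  4: ids {1, 8} → MAX(m.amount)=203
  5: ids {3, 4, 9} → MAX(m.amount)=115
  11: ids {5, 6, 7} → MAX(m.amount)=315
  13: ids {2} → MAX(m.amount)=-83

Ravi | 203 ; Uma | 115 ; Raj | 315 ; Uma | -83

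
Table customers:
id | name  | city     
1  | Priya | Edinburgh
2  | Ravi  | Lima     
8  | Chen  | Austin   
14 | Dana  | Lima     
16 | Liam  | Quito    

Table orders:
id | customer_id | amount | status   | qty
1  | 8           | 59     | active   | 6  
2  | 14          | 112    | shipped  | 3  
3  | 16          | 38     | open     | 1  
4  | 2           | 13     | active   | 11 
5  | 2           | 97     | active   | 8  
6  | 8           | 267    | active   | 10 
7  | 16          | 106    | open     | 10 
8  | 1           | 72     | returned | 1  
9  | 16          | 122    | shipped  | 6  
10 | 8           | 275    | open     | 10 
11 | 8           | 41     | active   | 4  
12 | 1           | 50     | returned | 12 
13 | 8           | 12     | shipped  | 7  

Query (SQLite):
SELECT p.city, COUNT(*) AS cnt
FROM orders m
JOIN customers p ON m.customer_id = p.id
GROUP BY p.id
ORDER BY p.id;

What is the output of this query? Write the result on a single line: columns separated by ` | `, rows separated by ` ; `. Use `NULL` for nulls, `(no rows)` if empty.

Edinburgh | 2 ; Lima | 2 ; Austin | 5 ; Lima | 1 ; Quito | 3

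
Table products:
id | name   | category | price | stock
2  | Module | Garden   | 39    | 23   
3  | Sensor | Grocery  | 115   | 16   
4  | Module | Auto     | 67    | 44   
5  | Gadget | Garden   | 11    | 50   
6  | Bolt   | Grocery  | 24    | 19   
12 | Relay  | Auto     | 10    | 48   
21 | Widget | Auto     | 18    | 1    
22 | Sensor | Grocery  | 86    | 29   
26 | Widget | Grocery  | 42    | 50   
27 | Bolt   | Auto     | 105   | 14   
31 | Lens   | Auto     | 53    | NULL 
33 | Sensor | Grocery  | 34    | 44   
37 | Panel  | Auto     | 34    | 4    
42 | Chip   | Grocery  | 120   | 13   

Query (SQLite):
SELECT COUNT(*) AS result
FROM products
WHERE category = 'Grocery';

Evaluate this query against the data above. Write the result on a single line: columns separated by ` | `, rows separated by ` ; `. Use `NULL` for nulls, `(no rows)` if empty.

Rows where category='Grocery' → price values: [115, 24, 86, 42, 34, 120].
COUNT(*) counts rows → 6.

6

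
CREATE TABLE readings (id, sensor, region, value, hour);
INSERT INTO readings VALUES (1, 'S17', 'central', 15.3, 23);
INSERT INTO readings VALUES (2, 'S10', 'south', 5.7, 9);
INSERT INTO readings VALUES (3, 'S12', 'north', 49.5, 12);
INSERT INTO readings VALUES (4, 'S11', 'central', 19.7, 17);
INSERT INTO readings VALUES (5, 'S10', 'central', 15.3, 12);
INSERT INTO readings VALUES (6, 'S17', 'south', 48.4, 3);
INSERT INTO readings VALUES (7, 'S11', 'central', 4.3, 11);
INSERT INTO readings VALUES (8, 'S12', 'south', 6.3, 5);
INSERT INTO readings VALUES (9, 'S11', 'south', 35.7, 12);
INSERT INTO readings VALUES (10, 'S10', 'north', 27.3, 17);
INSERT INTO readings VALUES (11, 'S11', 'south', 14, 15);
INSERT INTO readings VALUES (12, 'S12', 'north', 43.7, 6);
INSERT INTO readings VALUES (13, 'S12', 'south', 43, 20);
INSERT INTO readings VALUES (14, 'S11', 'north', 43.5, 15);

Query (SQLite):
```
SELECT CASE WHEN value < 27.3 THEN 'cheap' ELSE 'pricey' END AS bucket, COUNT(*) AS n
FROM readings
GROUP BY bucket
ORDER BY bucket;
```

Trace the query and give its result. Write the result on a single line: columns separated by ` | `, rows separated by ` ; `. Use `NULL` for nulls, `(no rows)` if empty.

Bucket rows by value < 27.3 → 'cheap' else 'pricey'; count each bucket.

cheap | 7 ; pricey | 7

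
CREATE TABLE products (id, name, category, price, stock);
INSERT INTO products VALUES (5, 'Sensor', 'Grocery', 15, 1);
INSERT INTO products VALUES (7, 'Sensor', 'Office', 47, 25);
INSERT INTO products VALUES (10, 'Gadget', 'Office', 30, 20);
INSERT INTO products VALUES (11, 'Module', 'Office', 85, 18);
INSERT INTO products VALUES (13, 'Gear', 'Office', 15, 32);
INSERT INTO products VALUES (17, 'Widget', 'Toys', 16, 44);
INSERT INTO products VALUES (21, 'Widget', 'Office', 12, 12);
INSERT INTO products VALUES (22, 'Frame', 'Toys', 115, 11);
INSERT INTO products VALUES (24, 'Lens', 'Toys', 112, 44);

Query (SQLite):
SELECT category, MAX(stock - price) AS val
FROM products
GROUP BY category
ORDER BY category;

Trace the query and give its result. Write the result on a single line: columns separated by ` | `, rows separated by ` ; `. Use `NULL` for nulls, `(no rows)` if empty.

Grocery | -14 ; Office | 17 ; Toys | 28

For each row compute stock - price.
Group by category; take MAX of the expression per group.
  Grocery: ids {5} → MAX(stock - price)=-14
  Office: ids {7, 10, 11, 13, 21} → MAX(stock - price)=17
  Toys: ids {17, 22, 24} → MAX(stock - price)=28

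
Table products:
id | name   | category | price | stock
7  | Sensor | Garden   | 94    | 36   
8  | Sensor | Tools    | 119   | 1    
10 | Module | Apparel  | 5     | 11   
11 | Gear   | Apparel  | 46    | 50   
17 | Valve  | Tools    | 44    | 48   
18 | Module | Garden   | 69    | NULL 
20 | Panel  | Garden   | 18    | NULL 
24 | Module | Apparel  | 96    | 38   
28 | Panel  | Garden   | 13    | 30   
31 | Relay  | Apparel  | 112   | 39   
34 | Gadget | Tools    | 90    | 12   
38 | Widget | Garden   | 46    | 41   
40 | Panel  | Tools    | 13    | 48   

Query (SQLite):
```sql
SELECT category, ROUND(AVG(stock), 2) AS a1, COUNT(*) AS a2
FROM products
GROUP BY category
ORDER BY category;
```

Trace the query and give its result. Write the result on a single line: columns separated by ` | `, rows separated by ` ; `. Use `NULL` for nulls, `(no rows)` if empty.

Apparel | 34.5 | 4 ; Garden | 35.67 | 5 ; Tools | 27.25 | 4

Group products by category.
Per group compute: ROUND(AVG(stock), 2), COUNT(*).
  Apparel: ids {10, 11, 24, 31} → ROUND(AVG(stock), 2)=34.5, COUNT(*)=4
  Garden: ids {7, 18, 20, 28, 38} → ROUND(AVG(stock), 2)=35.67, COUNT(*)=5
  Tools: ids {8, 17, 34, 40} → ROUND(AVG(stock), 2)=27.25, COUNT(*)=4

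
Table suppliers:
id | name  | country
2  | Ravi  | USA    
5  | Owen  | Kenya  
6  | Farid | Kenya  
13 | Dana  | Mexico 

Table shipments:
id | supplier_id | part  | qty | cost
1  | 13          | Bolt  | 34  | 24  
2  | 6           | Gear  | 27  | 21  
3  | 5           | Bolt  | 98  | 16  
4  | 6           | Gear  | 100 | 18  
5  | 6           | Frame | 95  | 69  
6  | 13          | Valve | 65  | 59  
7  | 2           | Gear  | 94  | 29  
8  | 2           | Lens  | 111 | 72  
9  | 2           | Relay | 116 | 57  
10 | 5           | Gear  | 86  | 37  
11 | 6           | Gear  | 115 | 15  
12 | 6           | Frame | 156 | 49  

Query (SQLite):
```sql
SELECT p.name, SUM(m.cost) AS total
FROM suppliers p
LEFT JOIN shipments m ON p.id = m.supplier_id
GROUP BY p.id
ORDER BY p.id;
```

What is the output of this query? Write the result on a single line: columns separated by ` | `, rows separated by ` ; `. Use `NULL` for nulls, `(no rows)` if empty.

LEFT JOIN keeps every suppliers row; unmatched ones get NULL for shipments columns.
Group by suppliers.id and compute SUM(m.cost). SUM over an all-NULL group is NULL.
  2: ids {7, 8, 9} → SUM(m.cost)=158
  5: ids {3, 10} → SUM(m.cost)=53
  6: ids {2, 4, 5, 11, 12} → SUM(m.cost)=172
  13: ids {1, 6} → SUM(m.cost)=83

Ravi | 158 ; Owen | 53 ; Farid | 172 ; Dana | 83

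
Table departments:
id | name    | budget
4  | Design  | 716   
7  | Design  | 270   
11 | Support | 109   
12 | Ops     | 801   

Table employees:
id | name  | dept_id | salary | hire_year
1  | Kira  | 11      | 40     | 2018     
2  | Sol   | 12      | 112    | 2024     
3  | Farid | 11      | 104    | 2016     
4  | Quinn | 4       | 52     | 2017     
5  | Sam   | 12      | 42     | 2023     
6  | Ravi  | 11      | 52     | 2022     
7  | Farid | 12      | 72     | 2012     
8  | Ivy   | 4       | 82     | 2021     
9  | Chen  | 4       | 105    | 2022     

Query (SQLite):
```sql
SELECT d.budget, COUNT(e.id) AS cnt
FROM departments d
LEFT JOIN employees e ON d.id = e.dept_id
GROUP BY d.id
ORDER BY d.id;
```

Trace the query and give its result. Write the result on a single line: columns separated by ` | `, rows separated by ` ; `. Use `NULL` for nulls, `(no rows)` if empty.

716 | 3 ; 270 | 0 ; 109 | 3 ; 801 | 3

LEFT JOIN keeps every departments row; unmatched ones get NULL for employees columns.
Group by departments.id and compute COUNT(e.id). COUNT(col) of an all-NULL group is 0.
  4: ids {4, 8, 9} → COUNT(e.id)=3
  7: ids {—} → COUNT(e.id)=0
  11: ids {1, 3, 6} → COUNT(e.id)=3
  12: ids {2, 5, 7} → COUNT(e.id)=3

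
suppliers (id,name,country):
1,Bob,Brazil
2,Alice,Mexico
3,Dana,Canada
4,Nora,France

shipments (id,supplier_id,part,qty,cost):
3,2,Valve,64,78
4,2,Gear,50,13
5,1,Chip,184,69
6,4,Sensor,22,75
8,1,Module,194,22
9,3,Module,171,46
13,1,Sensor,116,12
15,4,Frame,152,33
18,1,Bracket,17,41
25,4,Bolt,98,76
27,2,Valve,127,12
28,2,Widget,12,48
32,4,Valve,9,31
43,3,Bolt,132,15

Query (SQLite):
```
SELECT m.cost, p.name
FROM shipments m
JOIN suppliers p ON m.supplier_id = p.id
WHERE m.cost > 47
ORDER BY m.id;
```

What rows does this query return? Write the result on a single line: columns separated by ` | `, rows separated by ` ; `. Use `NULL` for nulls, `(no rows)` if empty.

Each shipments row matches the suppliers row where supplier_id = suppliers.id.
Then keep rows with m.cost > 47.

78 | Alice ; 69 | Bob ; 75 | Nora ; 76 | Nora ; 48 | Alice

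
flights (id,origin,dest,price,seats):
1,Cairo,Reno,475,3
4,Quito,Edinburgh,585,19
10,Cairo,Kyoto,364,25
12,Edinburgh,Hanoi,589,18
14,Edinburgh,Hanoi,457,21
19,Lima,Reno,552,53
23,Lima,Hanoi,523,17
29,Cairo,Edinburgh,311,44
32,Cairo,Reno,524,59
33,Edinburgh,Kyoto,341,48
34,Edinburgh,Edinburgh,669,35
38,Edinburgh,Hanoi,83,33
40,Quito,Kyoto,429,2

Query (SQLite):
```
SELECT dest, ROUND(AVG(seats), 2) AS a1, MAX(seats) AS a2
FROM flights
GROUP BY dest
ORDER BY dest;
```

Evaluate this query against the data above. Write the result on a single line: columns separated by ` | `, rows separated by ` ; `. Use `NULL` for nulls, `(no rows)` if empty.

Edinburgh | 32.67 | 44 ; Hanoi | 22.25 | 33 ; Kyoto | 25 | 48 ; Reno | 38.33 | 59

Group flights by dest.
Per group compute: ROUND(AVG(seats), 2), MAX(seats).
  Edinburgh: ids {4, 29, 34} → ROUND(AVG(seats), 2)=32.67, MAX(seats)=44
  Hanoi: ids {12, 14, 23, 38} → ROUND(AVG(seats), 2)=22.25, MAX(seats)=33
  Kyoto: ids {10, 33, 40} → ROUND(AVG(seats), 2)=25, MAX(seats)=48
  Reno: ids {1, 19, 32} → ROUND(AVG(seats), 2)=38.33, MAX(seats)=59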